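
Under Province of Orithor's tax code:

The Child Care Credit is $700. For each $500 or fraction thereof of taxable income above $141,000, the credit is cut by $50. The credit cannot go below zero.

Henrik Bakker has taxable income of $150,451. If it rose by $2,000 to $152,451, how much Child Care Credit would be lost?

At $150,451 — income exceeds $141,000 by $9,451 → 19 increments × $50 = $950 ≥ base, so the credit is $0.
At $152,451 — income exceeds $141,000 by $11,451 → 23 increments × $50 = $1,150 ≥ base, so the credit is $0.
Lost: $0 − $0 = $0.

$0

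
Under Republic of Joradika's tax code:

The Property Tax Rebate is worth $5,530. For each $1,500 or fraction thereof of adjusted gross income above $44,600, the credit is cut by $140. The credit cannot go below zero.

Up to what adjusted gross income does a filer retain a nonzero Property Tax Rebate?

After 39 increments the reduction is 39 × $140 = $5,460, leaving $70; one more increment wipes it out. Increment 39 ends at excess 39 × $1,500 = $58,500, so the highest qualifying income is $44,600 + $58,500 = $103,100.

$103,100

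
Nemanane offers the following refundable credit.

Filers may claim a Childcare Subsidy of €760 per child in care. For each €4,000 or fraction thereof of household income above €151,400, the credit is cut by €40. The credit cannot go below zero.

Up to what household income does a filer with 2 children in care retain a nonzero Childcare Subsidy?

Full credit = 2 × €760 = €1,520.
After 37 increments the reduction is 37 × €40 = €1,480, leaving €40; one more increment wipes it out. Increment 37 ends at excess 37 × €4,000 = €148,000, so the highest qualifying income is €151,400 + €148,000 = €299,400.

€299,400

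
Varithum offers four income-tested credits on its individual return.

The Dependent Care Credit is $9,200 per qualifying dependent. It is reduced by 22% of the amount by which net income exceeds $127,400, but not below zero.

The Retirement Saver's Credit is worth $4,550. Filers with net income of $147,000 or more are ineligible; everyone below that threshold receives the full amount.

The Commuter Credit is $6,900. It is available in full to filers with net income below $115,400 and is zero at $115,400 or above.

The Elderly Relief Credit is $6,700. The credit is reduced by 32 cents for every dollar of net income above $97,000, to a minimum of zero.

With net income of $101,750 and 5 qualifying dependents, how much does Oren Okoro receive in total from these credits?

$62,630

Dependent Care Credit: base = 5 × $9,200 = $46,000. $101,750 is at or below the $127,400 threshold, so the full $46,000 applies.
Retirement Saver's Credit: $101,750 is below the $147,000 cutoff, so the full $4,550 applies.
Commuter Credit: $101,750 is below the $115,400 cutoff, so the full $6,900 applies.
Elderly Relief Credit: 32% of the $4,750 excess over $97,000 is $1,520; credit = $6,700 − $1,520 = $5,180.
Total: $46,000 + $4,550 + $6,900 + $5,180 = $62,630.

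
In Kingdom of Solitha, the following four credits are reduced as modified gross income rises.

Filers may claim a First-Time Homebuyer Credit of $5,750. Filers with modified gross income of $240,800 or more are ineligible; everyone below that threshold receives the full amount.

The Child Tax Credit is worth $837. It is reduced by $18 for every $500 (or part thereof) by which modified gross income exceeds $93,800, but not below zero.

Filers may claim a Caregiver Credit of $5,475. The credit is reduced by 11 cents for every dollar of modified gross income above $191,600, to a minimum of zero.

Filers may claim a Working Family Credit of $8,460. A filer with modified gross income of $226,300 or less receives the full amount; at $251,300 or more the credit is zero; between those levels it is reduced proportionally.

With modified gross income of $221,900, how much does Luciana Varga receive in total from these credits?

$16,352

First-Time Homebuyer Credit: $221,900 is below the $240,800 cutoff, so the full $5,750 applies.
Child Tax Credit: income exceeds $93,800 by $128,100 → 257 increments × $18 = $4,626 ≥ base, so the credit is $0.
Caregiver Credit: 11% of the $30,300 excess over $191,600 is $3,333; credit = $5,475 − $3,333 = $2,142.
Working Family Credit: $221,900 is at or below the $226,300 threshold, so the full $8,460 applies.
Total: $5,750 + $0 + $2,142 + $8,460 = $16,352.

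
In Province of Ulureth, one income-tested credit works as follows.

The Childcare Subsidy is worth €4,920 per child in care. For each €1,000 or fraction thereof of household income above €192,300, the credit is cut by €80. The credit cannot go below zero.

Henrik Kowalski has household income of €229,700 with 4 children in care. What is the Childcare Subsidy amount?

Childcare Subsidy: base = 4 × €4,920 = €19,680. income exceeds €192,300 by €37,400, which is 38 full-or-partial €1,000 increments; reduction = 38 × €80 = €3,040, leaving €16,640.

€16,640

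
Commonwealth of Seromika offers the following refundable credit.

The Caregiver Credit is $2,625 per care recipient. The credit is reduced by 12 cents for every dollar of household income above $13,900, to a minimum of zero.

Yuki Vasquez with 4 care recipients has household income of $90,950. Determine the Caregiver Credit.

Caregiver Credit: base = 4 × $2,625 = $10,500. 12% of the $77,050 excess over $13,900 is $9,246; credit = $10,500 − $9,246 = $1,254.

$1,254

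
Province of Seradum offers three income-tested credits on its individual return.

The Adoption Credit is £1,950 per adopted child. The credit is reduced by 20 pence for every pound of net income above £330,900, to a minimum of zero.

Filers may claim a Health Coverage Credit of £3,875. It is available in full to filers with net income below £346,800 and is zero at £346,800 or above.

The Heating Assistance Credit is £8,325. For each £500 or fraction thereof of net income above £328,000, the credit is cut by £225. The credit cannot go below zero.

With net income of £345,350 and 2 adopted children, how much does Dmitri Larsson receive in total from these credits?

£5,335

Adoption Credit: base = 2 × £1,950 = £3,900. 20% of the £14,450 excess over £330,900 is £2,890; credit = £3,900 − £2,890 = £1,010.
Health Coverage Credit: £345,350 is below the £346,800 cutoff, so the full £3,875 applies.
Heating Assistance Credit: income exceeds £328,000 by £17,350, which is 35 full-or-partial £500 increments; reduction = 35 × £225 = £7,875, leaving £450.
Total: £1,010 + £3,875 + £450 = £5,335.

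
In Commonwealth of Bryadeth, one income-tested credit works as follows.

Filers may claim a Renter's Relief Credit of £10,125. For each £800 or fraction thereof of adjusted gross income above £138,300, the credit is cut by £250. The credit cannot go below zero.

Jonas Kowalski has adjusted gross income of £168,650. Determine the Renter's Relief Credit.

Renter's Relief Credit: income exceeds £138,300 by £30,350, which is 38 full-or-partial £800 increments; reduction = 38 × £250 = £9,500, leaving £625.

£625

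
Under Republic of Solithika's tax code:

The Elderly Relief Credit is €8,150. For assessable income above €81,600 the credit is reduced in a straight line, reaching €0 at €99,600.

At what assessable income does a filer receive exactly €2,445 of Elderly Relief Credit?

€2,445 is 2,445/8,150 of the full €8,150, so 5,705/8,150 of the €18,000 range has been used: income = €81,600 + €18,000 × 5,705/8,150 = €94,200.

€94,200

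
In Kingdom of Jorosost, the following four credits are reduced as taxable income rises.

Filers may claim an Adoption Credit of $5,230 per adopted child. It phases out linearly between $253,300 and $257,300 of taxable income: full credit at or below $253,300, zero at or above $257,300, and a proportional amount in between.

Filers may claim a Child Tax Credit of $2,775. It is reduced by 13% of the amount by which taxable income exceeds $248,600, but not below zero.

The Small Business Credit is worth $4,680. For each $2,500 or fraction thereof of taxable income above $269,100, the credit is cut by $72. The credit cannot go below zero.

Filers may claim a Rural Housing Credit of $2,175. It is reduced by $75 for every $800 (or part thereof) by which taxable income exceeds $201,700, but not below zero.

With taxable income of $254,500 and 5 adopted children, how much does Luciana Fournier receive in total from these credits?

Adoption Credit: base = 5 × $5,230 = $26,150. $254,500 is $1,200 into a $4,000 phase-out range, leaving 2,800/4,000 of the credit: $26,150 × 2,800/4,000 = $18,305.
Child Tax Credit: 13% of the $5,900 excess over $248,600 is $767; credit = $2,775 − $767 = $2,008.
Small Business Credit: $254,500 is at or below the $269,100 threshold, so the full $4,680 applies.
Rural Housing Credit: income exceeds $201,700 by $52,800 → 66 increments × $75 = $4,950 ≥ base, so the credit is $0.
Total: $18,305 + $2,008 + $4,680 + $0 = $24,993.

$24,993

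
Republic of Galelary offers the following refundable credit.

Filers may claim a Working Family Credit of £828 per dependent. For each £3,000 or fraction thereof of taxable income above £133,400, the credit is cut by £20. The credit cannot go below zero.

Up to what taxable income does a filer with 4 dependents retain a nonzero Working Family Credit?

£628,400

Full credit = 4 × £828 = £3,312.
After 165 increments the reduction is 165 × £20 = £3,300, leaving £12; one more increment wipes it out. Increment 165 ends at excess 165 × £3,000 = £495,000, so the highest qualifying income is £133,400 + £495,000 = £628,400.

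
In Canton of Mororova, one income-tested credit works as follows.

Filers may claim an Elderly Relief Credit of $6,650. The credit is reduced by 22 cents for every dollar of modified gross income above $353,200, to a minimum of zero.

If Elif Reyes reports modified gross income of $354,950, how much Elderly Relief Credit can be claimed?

Elderly Relief Credit: 22% of the $1,750 excess over $353,200 is $385; credit = $6,650 − $385 = $6,265.

$6,265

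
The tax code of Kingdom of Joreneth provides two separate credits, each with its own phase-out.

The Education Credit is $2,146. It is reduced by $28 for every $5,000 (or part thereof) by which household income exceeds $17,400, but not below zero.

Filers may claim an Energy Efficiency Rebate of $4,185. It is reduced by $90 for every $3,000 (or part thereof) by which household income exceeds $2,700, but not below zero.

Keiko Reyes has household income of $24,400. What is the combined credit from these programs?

$5,555

Education Credit: income exceeds $17,400 by $7,000, which is 2 full-or-partial $5,000 increments; reduction = 2 × $28 = $56, leaving $2,090.
Energy Efficiency Rebate: income exceeds $2,700 by $21,700, which is 8 full-or-partial $3,000 increments; reduction = 8 × $90 = $720, leaving $3,465.
Total: $2,090 + $3,465 = $5,555.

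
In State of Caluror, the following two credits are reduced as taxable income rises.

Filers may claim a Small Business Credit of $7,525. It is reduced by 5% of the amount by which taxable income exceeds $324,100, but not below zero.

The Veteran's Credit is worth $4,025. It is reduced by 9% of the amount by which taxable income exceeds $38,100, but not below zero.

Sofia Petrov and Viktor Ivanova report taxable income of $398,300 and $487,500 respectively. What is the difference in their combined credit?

Sofia ($398,300): Small Business Credit: 5% of the $74,200 excess over $324,100 is $3,710; credit = $7,525 − $3,710 = $3,815. Veteran's Credit: 9% of the $360,200 excess over $38,100 is $32,418 ≥ base, so the credit is $0. total $3,815 + $0 = $3,815
Viktor ($487,500): Small Business Credit: 5% of the $163,400 excess over $324,100 is $8,170 ≥ base, so the credit is $0. Veteran's Credit: 9% of the $449,400 excess over $38,100 is $40,446 ≥ base, so the credit is $0. total $0 + $0 = $0
Difference: |$3,815 − $0| = $3,815.

$3,815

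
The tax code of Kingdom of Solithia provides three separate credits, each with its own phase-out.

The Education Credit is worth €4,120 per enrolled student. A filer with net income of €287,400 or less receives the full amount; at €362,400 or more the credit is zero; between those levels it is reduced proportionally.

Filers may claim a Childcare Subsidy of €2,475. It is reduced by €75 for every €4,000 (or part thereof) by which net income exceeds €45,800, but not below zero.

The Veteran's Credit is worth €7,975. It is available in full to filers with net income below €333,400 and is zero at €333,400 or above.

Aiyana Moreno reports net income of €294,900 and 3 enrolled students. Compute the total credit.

€19,099

Education Credit: base = 3 × €4,120 = €12,360. €294,900 is €7,500 into a €75,000 phase-out range, leaving 67,500/75,000 of the credit: €12,360 × 67,500/75,000 = €11,124.
Childcare Subsidy: income exceeds €45,800 by €249,100 → 63 increments × €75 = €4,725 ≥ base, so the credit is €0.
Veteran's Credit: €294,900 is below the €333,400 cutoff, so the full €7,975 applies.
Total: €11,124 + €0 + €7,975 = €19,099.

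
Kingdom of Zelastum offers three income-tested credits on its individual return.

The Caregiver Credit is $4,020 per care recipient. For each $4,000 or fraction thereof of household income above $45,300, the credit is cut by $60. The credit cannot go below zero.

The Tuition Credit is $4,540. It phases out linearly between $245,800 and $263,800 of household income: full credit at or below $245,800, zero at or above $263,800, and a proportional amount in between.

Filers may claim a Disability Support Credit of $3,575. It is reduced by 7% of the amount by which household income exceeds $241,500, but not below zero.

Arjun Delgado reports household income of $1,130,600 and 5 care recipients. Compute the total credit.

Caregiver Credit: base = 5 × $4,020 = $20,100. income exceeds $45,300 by $1,085,300, which is 272 full-or-partial $4,000 increments; reduction = 272 × $60 = $16,320, leaving $3,780.
Tuition Credit: $1,130,600 is at or above $263,800, so the credit is $0.
Disability Support Credit: 7% of the $889,100 excess over $241,500 is $62,237 ≥ base, so the credit is $0.
Total: $3,780 + $0 + $0 = $3,780.

$3,780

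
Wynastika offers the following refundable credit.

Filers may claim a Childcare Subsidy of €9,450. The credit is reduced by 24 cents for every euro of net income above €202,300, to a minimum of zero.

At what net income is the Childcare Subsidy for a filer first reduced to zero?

The credit falls by 24% of each euro above €202,300, so it reaches zero when the excess is €9,450 / 24% = €39,375: income = €202,300 + €39,375 = €241,675.

€241,675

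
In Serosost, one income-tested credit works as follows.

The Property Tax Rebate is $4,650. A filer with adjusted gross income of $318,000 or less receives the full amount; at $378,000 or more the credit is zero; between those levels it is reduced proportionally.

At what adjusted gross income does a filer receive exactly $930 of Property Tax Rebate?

$366,000

$930 is 930/4,650 of the full $4,650, so 3,720/4,650 of the $60,000 range has been used: income = $318,000 + $60,000 × 3,720/4,650 = $366,000.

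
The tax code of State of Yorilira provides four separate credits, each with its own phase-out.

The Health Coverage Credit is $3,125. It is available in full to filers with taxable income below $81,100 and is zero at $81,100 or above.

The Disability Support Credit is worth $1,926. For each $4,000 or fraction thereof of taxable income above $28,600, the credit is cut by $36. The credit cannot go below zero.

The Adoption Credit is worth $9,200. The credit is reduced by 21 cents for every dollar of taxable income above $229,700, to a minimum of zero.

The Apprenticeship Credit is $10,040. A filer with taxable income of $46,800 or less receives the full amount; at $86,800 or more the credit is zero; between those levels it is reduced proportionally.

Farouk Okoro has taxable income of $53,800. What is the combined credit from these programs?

Health Coverage Credit: $53,800 is below the $81,100 cutoff, so the full $3,125 applies.
Disability Support Credit: income exceeds $28,600 by $25,200, which is 7 full-or-partial $4,000 increments; reduction = 7 × $36 = $252, leaving $1,674.
Adoption Credit: $53,800 is at or below the $229,700 threshold, so the full $9,200 applies.
Apprenticeship Credit: $53,800 is $7,000 into a $40,000 phase-out range, leaving 33,000/40,000 of the credit: $10,040 × 33,000/40,000 = $8,283.
Total: $3,125 + $1,674 + $9,200 + $8,283 = $22,282.

$22,282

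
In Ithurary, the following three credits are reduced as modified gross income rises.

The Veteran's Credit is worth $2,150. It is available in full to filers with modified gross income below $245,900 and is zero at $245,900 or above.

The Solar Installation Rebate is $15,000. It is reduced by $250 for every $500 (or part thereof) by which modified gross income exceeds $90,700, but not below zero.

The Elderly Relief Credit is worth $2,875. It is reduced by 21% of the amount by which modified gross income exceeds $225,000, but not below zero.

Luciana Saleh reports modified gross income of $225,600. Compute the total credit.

Veteran's Credit: $225,600 is below the $245,900 cutoff, so the full $2,150 applies.
Solar Installation Rebate: income exceeds $90,700 by $134,900 → 270 increments × $250 = $67,500 ≥ base, so the credit is $0.
Elderly Relief Credit: 21% of the $600 excess over $225,000 is $126; credit = $2,875 − $126 = $2,749.
Total: $2,150 + $0 + $2,749 = $4,899.

$4,899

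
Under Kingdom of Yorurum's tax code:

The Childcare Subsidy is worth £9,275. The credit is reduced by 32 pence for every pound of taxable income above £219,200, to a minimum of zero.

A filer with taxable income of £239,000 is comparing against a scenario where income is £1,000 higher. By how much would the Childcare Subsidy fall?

At £239,000 — 32% of the £19,800 excess over £219,200 is £6,336; credit = £9,275 − £6,336 = £2,939.
At £240,000 — 32% of the £20,800 excess over £219,200 is £6,656; credit = £9,275 − £6,656 = £2,619.
Lost: £2,939 − £2,619 = £320.

£320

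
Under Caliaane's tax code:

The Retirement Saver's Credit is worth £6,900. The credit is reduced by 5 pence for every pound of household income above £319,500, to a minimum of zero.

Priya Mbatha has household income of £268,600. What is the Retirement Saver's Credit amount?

Retirement Saver's Credit: £268,600 is at or below the £319,500 threshold, so the full £6,900 applies.

£6,900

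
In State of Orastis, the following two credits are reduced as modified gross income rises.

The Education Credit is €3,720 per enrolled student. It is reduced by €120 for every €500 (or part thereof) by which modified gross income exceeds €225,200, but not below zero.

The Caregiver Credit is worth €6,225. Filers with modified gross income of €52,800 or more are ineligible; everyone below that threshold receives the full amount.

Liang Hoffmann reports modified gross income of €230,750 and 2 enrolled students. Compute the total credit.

€6,000

Education Credit: base = 2 × €3,720 = €7,440. income exceeds €225,200 by €5,550, which is 12 full-or-partial €500 increments; reduction = 12 × €120 = €1,440, leaving €6,000.
Caregiver Credit: €230,750 meets or exceeds the €52,800 cutoff, so the credit is €0.
Total: €6,000 + €0 = €6,000.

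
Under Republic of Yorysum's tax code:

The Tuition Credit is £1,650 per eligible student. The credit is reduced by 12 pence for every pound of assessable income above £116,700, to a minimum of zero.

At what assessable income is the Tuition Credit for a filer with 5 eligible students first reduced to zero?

£185,450

Full credit = 5 × £1,650 = £8,250.
The credit falls by 12% of each pound above £116,700, so it reaches zero when the excess is £8,250 / 12% = £68,750: income = £116,700 + £68,750 = £185,450.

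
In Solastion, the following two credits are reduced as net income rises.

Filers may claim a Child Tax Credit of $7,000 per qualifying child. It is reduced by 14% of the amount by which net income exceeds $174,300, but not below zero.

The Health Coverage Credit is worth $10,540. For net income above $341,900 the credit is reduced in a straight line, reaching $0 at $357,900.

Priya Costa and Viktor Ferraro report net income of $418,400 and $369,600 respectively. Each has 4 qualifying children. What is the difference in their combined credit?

$658

Priya ($418,400): Child Tax Credit: base = 4 × $7,000 = $28,000. 14% of the $244,100 excess over $174,300 is $34,174 ≥ base, so the credit is $0. Health Coverage Credit: $418,400 is at or above $357,900, so the credit is $0. total $0 + $0 = $0
Viktor ($369,600): Child Tax Credit: base = 4 × $7,000 = $28,000. 14% of the $195,300 excess over $174,300 is $27,342; credit = $28,000 − $27,342 = $658. Health Coverage Credit: $369,600 is at or above $357,900, so the credit is $0. total $658 + $0 = $658
Difference: |$0 − $658| = $658.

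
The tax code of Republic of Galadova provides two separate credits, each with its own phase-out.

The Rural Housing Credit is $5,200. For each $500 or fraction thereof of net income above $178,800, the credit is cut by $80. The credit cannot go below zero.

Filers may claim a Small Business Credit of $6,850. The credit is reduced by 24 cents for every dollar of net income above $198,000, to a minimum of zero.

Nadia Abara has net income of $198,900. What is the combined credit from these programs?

$8,554

Rural Housing Credit: income exceeds $178,800 by $20,100, which is 41 full-or-partial $500 increments; reduction = 41 × $80 = $3,280, leaving $1,920.
Small Business Credit: 24% of the $900 excess over $198,000 is $216; credit = $6,850 − $216 = $6,634.
Total: $1,920 + $6,634 = $8,554.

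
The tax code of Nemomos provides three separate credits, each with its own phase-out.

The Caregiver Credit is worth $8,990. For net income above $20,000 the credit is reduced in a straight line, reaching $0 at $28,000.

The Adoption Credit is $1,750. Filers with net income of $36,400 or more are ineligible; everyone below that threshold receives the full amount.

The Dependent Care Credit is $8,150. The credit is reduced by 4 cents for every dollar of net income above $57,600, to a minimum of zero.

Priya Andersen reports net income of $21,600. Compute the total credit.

$17,092

Caregiver Credit: $21,600 is $1,600 into a $8,000 phase-out range, leaving 6,400/8,000 of the credit: $8,990 × 6,400/8,000 = $7,192.
Adoption Credit: $21,600 is below the $36,400 cutoff, so the full $1,750 applies.
Dependent Care Credit: $21,600 is at or below the $57,600 threshold, so the full $8,150 applies.
Total: $7,192 + $1,750 + $8,150 = $17,092.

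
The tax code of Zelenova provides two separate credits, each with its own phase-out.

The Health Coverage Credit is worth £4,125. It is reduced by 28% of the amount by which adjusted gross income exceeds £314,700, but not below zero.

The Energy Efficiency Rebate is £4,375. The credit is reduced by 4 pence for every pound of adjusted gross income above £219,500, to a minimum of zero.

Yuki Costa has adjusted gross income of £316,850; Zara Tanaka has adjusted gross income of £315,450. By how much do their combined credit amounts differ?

Yuki (£316,850): Health Coverage Credit: 28% of the £2,150 excess over £314,700 is £602; credit = £4,125 − £602 = £3,523. Energy Efficiency Rebate: 4% of the £97,350 excess over £219,500 is £3,894; credit = £4,375 − £3,894 = £481. total £3,523 + £481 = £4,004
Zara (£315,450): Health Coverage Credit: 28% of the £750 excess over £314,700 is £210; credit = £4,125 − £210 = £3,915. Energy Efficiency Rebate: 4% of the £95,950 excess over £219,500 is £3,838; credit = £4,375 − £3,838 = £537. total £3,915 + £537 = £4,452
Difference: |£4,004 − £4,452| = £448.

£448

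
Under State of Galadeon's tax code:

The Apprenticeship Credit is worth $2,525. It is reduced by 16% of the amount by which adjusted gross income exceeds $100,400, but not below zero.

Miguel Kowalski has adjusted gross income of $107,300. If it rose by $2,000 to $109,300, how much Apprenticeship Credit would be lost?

$320

At $107,300 — 16% of the $6,900 excess over $100,400 is $1,104; credit = $2,525 − $1,104 = $1,421.
At $109,300 — 16% of the $8,900 excess over $100,400 is $1,424; credit = $2,525 − $1,424 = $1,101.
Lost: $1,421 − $1,101 = $320.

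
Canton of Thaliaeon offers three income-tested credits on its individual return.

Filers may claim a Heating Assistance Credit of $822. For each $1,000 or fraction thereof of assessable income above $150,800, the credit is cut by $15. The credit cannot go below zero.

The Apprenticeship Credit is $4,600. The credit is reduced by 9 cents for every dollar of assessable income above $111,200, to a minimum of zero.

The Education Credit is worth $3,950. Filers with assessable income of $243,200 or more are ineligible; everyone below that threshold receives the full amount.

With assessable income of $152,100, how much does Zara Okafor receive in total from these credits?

Heating Assistance Credit: income exceeds $150,800 by $1,300, which is 2 full-or-partial $1,000 increments; reduction = 2 × $15 = $30, leaving $792.
Apprenticeship Credit: 9% of the $40,900 excess over $111,200 is $3,681; credit = $4,600 − $3,681 = $919.
Education Credit: $152,100 is below the $243,200 cutoff, so the full $3,950 applies.
Total: $792 + $919 + $3,950 = $5,661.

$5,661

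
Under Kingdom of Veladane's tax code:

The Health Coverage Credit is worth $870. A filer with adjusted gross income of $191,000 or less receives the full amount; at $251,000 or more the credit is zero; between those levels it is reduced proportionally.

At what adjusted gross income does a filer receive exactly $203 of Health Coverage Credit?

$203 is 203/870 of the full $870, so 667/870 of the $60,000 range has been used: income = $191,000 + $60,000 × 667/870 = $237,000.

$237,000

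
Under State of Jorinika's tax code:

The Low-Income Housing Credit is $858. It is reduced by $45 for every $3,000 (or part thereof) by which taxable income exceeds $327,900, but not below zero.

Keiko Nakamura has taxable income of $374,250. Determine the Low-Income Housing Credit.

Low-Income Housing Credit: income exceeds $327,900 by $46,350, which is 16 full-or-partial $3,000 increments; reduction = 16 × $45 = $720, leaving $138.

$138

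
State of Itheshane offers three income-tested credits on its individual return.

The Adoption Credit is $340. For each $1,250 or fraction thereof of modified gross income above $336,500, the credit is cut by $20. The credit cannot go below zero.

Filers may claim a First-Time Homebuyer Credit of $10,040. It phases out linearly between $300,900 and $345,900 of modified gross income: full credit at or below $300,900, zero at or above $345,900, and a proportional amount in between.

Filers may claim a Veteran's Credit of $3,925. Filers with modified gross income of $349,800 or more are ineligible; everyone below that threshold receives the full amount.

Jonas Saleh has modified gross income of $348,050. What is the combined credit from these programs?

Adoption Credit: income exceeds $336,500 by $11,550, which is 10 full-or-partial $1,250 increments; reduction = 10 × $20 = $200, leaving $140.
First-Time Homebuyer Credit: $348,050 is at or above $345,900, so the credit is $0.
Veteran's Credit: $348,050 is below the $349,800 cutoff, so the full $3,925 applies.
Total: $140 + $0 + $3,925 = $4,065.

$4,065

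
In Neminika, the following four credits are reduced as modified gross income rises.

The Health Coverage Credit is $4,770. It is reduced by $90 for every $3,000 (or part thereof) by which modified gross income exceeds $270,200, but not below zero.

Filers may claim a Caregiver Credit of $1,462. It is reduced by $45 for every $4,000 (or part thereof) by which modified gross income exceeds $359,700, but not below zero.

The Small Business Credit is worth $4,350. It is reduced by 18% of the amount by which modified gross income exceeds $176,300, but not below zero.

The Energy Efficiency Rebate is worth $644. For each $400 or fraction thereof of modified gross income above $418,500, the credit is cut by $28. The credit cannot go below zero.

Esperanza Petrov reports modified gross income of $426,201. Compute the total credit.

$781

Health Coverage Credit: income exceeds $270,200 by $156,001 → 53 increments × $90 = $4,770 ≥ base, so the credit is $0.
Caregiver Credit: income exceeds $359,700 by $66,501, which is 17 full-or-partial $4,000 increments; reduction = 17 × $45 = $765, leaving $697.
Small Business Credit: 18% of the $249,901 excess over $176,300 is $44,982.18 ≥ base, so the credit is $0.
Energy Efficiency Rebate: income exceeds $418,500 by $7,701, which is 20 full-or-partial $400 increments; reduction = 20 × $28 = $560, leaving $84.
Total: $0 + $697 + $0 + $84 = $781.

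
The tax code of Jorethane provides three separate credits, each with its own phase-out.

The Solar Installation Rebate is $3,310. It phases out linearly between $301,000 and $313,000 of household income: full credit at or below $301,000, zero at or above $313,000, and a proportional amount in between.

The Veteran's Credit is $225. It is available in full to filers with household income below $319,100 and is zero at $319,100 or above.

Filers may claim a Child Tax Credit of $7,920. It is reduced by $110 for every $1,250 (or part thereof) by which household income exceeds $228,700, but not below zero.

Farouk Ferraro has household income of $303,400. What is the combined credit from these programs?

$4,193

Solar Installation Rebate: $303,400 is $2,400 into a $12,000 phase-out range, leaving 9,600/12,000 of the credit: $3,310 × 9,600/12,000 = $2,648.
Veteran's Credit: $303,400 is below the $319,100 cutoff, so the full $225 applies.
Child Tax Credit: income exceeds $228,700 by $74,700, which is 60 full-or-partial $1,250 increments; reduction = 60 × $110 = $6,600, leaving $1,320.
Total: $2,648 + $225 + $1,320 = $4,193.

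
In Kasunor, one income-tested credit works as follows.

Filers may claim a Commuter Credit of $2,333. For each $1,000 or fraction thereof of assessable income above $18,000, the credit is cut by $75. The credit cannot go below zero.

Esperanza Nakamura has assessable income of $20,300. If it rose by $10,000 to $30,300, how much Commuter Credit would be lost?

At $20,300 — income exceeds $18,000 by $2,300, which is 3 full-or-partial $1,000 increments; reduction = 3 × $75 = $225, leaving $2,108.
At $30,300 — income exceeds $18,000 by $12,300, which is 13 full-or-partial $1,000 increments; reduction = 13 × $75 = $975, leaving $1,358.
Lost: $2,108 − $1,358 = $750.

$750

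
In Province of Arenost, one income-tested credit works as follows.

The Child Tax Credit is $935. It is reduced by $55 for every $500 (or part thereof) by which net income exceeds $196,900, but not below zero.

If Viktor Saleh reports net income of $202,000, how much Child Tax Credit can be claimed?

Child Tax Credit: income exceeds $196,900 by $5,100, which is 11 full-or-partial $500 increments; reduction = 11 × $55 = $605, leaving $330.

$330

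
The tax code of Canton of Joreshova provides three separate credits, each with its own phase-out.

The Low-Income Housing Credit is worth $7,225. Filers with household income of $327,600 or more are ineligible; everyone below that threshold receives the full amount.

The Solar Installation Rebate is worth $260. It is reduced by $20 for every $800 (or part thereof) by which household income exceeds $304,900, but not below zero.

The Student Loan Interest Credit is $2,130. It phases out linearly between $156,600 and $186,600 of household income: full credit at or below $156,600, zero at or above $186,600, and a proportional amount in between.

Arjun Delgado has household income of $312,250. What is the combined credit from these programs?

$7,285

Low-Income Housing Credit: $312,250 is below the $327,600 cutoff, so the full $7,225 applies.
Solar Installation Rebate: income exceeds $304,900 by $7,350, which is 10 full-or-partial $800 increments; reduction = 10 × $20 = $200, leaving $60.
Student Loan Interest Credit: $312,250 is at or above $186,600, so the credit is $0.
Total: $7,225 + $60 + $0 = $7,285.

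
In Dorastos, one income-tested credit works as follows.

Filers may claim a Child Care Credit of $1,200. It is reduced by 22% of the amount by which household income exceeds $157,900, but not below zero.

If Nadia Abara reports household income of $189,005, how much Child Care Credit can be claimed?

$0

Child Care Credit: 22% of the $31,105 excess over $157,900 is $6,843.10 ≥ base, so the credit is $0.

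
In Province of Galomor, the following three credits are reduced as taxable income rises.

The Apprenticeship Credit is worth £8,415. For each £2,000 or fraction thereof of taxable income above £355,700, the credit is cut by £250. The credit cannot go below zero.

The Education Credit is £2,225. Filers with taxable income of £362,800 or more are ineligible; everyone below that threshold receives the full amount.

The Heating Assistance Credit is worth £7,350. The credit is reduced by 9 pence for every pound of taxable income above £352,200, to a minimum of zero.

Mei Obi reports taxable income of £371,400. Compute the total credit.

£12,037

Apprenticeship Credit: income exceeds £355,700 by £15,700, which is 8 full-or-partial £2,000 increments; reduction = 8 × £250 = £2,000, leaving £6,415.
Education Credit: £371,400 meets or exceeds the £362,800 cutoff, so the credit is £0.
Heating Assistance Credit: 9% of the £19,200 excess over £352,200 is £1,728; credit = £7,350 − £1,728 = £5,622.
Total: £6,415 + £0 + £5,622 = £12,037.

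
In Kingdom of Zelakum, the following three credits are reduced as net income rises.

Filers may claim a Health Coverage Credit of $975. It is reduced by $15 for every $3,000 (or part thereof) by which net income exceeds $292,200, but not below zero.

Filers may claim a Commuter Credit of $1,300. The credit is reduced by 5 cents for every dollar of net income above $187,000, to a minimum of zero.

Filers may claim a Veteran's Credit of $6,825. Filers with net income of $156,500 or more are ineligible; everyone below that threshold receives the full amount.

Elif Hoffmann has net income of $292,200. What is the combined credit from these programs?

$975

Health Coverage Credit: $292,200 is at or below the $292,200 threshold, so the full $975 applies.
Commuter Credit: 5% of the $105,200 excess over $187,000 is $5,260 ≥ base, so the credit is $0.
Veteran's Credit: $292,200 meets or exceeds the $156,500 cutoff, so the credit is $0.
Total: $975 + $0 + $0 = $975.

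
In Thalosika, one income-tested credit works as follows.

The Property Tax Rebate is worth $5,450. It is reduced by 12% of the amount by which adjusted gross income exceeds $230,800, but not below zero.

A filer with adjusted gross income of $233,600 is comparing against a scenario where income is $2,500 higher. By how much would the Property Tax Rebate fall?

$300

At $233,600 — 12% of the $2,800 excess over $230,800 is $336; credit = $5,450 − $336 = $5,114.
At $236,100 — 12% of the $5,300 excess over $230,800 is $636; credit = $5,450 − $636 = $4,814.
Lost: $5,114 − $4,814 = $300.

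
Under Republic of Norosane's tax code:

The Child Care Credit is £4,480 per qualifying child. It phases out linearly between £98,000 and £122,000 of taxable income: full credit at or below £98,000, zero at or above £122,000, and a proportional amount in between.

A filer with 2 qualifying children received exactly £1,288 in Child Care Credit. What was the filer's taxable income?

£118,550

Full credit = 2 × £4,480 = £8,960.
£1,288 is 1,288/8,960 of the full £8,960, so 7,672/8,960 of the £24,000 range has been used: income = £98,000 + £24,000 × 7,672/8,960 = £118,550.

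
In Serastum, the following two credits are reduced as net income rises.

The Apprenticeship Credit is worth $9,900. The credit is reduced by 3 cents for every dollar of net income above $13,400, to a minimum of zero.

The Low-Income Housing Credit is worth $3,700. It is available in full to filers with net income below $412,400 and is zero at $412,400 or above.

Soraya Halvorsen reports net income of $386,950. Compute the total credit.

Apprenticeship Credit: 3% of the $373,550 excess over $13,400 is $11,206.50 ≥ base, so the credit is $0.
Low-Income Housing Credit: $386,950 is below the $412,400 cutoff, so the full $3,700 applies.
Total: $0 + $3,700 = $3,700.

$3,700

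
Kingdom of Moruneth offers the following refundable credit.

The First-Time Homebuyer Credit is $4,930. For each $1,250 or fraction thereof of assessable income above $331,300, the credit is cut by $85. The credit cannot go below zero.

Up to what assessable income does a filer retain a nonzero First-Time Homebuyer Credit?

After 57 increments the reduction is 57 × $85 = $4,845, leaving $85; one more increment wipes it out. Increment 57 ends at excess 57 × $1,250 = $71,250, so the highest qualifying income is $331,300 + $71,250 = $402,550.

$402,550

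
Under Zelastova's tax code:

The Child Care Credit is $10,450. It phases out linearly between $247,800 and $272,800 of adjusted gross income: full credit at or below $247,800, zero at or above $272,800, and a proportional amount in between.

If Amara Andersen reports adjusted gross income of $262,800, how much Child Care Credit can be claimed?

Child Care Credit: $262,800 is $15,000 into a $25,000 phase-out range, leaving 10,000/25,000 of the credit: $10,450 × 10,000/25,000 = $4,180.

$4,180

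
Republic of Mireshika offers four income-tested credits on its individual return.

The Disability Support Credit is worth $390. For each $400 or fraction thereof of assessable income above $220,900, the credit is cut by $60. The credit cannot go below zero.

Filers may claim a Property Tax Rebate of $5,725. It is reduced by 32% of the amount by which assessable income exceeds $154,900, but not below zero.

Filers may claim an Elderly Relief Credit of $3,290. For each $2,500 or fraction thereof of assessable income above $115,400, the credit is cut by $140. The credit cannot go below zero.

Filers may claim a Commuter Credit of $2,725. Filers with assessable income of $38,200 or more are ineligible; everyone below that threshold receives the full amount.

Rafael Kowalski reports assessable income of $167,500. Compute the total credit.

$2,433

Disability Support Credit: $167,500 is at or below the $220,900 threshold, so the full $390 applies.
Property Tax Rebate: 32% of the $12,600 excess over $154,900 is $4,032; credit = $5,725 − $4,032 = $1,693.
Elderly Relief Credit: income exceeds $115,400 by $52,100, which is 21 full-or-partial $2,500 increments; reduction = 21 × $140 = $2,940, leaving $350.
Commuter Credit: $167,500 meets or exceeds the $38,200 cutoff, so the credit is $0.
Total: $390 + $1,693 + $350 + $0 = $2,433.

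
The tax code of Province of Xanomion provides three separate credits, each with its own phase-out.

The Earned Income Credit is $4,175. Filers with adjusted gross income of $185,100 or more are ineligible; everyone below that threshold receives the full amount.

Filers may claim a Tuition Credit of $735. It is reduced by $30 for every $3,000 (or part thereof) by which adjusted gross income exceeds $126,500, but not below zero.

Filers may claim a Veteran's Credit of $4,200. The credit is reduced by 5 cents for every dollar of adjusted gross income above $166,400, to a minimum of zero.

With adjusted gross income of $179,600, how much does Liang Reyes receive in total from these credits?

$7,910

Earned Income Credit: $179,600 is below the $185,100 cutoff, so the full $4,175 applies.
Tuition Credit: income exceeds $126,500 by $53,100, which is 18 full-or-partial $3,000 increments; reduction = 18 × $30 = $540, leaving $195.
Veteran's Credit: 5% of the $13,200 excess over $166,400 is $660; credit = $4,200 − $660 = $3,540.
Total: $4,175 + $195 + $3,540 = $7,910.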